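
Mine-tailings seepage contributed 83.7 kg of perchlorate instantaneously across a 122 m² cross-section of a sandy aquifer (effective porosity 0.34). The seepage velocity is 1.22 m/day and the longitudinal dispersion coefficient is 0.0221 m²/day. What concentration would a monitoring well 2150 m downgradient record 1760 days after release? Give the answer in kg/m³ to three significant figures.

For an instantaneous plane source, C(x,t) = M/(n_e·A·√(4πDt)) · exp(−(x−vt)²/(4Dt)), with n_e·A the pore (flow) area.
Plume center vt = 1.22 × 1760 = 2147.2 m, so the well at 2150 m is 2.8 m downgradient of the peak.
√(4πDt) = 22.11 m, giving peak height M/(n_e·A·√(4πDt)) = 83.7/(0.34 × 122 × 22.11) = 0.09126 kg/m³.
(x−vt)²/(4Dt) = (2.8)²/(4 × 0.0221 × 1760) = 0.05039; exp(−0.05039) = 0.9509.
C = 0.09126 × 0.9509 = 0.0868 kg/m³.

0.0868 kg/m³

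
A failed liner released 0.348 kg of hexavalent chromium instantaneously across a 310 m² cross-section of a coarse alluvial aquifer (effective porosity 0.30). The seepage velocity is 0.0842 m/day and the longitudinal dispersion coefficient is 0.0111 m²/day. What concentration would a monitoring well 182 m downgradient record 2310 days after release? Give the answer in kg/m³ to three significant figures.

4.54e-05 kg/m³

For an instantaneous plane source, C(x,t) = M/(n_e·A·√(4πDt)) · exp(−(x−vt)²/(4Dt)), with n_e·A the pore (flow) area.
Plume center vt = 0.0842 × 2310 = 194.502 m, so the well at 182 m is 12.502 m upgradient of the peak.
√(4πDt) = 17.95 m, giving peak height M/(n_e·A·√(4πDt)) = 0.348/(0.30 × 310 × 17.95) = 0.0002085 kg/m³.
(x−vt)²/(4Dt) = (-12.502)²/(4 × 0.0111 × 2310) = 1.524; exp(−1.524) = 0.2178.
C = 0.0002085 × 0.2178 = 4.54e-05 kg/m³.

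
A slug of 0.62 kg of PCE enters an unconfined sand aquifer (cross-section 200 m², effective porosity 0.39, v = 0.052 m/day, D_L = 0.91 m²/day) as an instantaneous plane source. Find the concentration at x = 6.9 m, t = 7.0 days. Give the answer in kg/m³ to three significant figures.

0.000166 kg/m³

For an instantaneous plane source, C(x,t) = M/(n_e·A·√(4πDt)) · exp(−(x−vt)²/(4Dt)), with n_e·A the pore (flow) area.
Plume center vt = 0.052 × 7.0 = 0.364 m, so the well at 6.9 m is 6.536 m downgradient of the peak.
√(4πDt) = 8.947 m, giving peak height M/(n_e·A·√(4πDt)) = 0.62/(0.39 × 200 × 8.947) = 0.0008884 kg/m³.
(x−vt)²/(4Dt) = (6.536)²/(4 × 0.91 × 7.0) = 1.677; exp(−1.677) = 0.1869.
C = 0.0008884 × 0.1869 = 0.000166 kg/m³.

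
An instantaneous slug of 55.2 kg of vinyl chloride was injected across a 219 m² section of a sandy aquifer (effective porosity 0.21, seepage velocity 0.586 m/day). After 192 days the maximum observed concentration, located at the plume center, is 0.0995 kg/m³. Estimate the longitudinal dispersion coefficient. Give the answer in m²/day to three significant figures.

0.0603 m²/day

At the plume center C_max = M/(n_e·A·√(4πDt)), so D = M²/(4πt·(n_e·A·C_max)²).
n_e·A·C_max = 0.21 × 219 × 0.0995 = 4.576 kg/m.
D = 55.2²/(4π × 192 × 4.576²) = 0.0603 m²/day.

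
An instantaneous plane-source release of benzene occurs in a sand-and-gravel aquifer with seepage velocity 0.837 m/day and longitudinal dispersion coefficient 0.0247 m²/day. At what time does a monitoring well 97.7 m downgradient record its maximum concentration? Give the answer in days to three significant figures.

For the 1D instantaneous-source solution, setting ∂C/∂t = 0 at fixed x gives v²t² + 2Dt − x² = 0, so t = (√(D² + v²x²) − D)/v².
√(D² + v²x²) = √(0.0247² + 0.837² × 97.7²) = 81.77; v² = 0.700569.
t = (81.77 − 0.0247)/0.700569 = 117 days (vs. the pure-advection estimate x/v = 117 d).

117 days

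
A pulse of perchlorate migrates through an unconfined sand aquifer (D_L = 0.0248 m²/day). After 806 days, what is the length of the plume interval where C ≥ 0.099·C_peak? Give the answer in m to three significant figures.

27.2 m

The plume is Gaussian with σ = √(2Dt) = √(2 × 0.0248 × 806) = 6.323 m.
C/C_peak = exp(−Δx²/(2σ²)) = 0.099 ⇒ Δx = σ·√(−2 ln 0.099) = 6.323 × 2.151 = 13.60 m.
Width = 2Δx = 27.2 m.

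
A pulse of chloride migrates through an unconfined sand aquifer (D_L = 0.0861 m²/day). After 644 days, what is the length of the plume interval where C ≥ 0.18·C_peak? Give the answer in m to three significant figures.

39.0 m

The plume is Gaussian with σ = √(2Dt) = √(2 × 0.0861 × 644) = 10.53 m.
C/C_peak = exp(−Δx²/(2σ²)) = 0.18 ⇒ Δx = σ·√(−2 ln 0.18) = 10.53 × 1.852 = 19.50 m.
Width = 2Δx = 39.0 m.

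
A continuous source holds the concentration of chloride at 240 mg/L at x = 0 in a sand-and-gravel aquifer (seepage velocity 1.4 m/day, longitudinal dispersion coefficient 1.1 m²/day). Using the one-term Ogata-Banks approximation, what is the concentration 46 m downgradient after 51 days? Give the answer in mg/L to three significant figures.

For a continuous step input, C/C₀ ≈ ½·erfc((x−vt)/(2√(Dt))).
vt = 1.4 × 51 = 71.4 m and 2√(Dt) = 2√(1.1 × 51) = 14.98 m.
Argument (x−vt)/(2√(Dt)) = (46 − 71.4)/14.98 = -1.696; ½·erfc(-1.696) = 0.9918.
C = 240 × 0.9918 = 238 mg/L.

238 mg/L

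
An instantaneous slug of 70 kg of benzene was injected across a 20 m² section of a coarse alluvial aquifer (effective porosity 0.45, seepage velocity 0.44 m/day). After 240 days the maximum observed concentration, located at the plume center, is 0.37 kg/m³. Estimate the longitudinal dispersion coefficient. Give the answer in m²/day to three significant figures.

0.147 m²/day

At the plume center C_max = M/(n_e·A·√(4πDt)), so D = M²/(4πt·(n_e·A·C_max)²).
n_e·A·C_max = 0.45 × 20 × 0.37 = 3.330 kg/m.
D = 70²/(4π × 240 × 3.330²) = 0.147 m²/day.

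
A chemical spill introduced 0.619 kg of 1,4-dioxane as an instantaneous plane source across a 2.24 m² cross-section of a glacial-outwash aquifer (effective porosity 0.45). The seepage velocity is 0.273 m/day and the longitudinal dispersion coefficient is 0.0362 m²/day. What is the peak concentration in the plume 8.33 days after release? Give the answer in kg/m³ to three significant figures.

The peak of an instantaneous 1D plume sits at x = vt; there the Gaussian factor is 1 and C_max = M/(n_e·A·√(4πDt)), where n_e·A is the pore area the mass is dissolved in.
√(4πDt) = √(4π × 0.0362 × 8.33) = 1.947 m, so C_max = 0.619/(0.45 × 2.24 × 1.947) = 0.315 kg/m³.

0.315 kg/m³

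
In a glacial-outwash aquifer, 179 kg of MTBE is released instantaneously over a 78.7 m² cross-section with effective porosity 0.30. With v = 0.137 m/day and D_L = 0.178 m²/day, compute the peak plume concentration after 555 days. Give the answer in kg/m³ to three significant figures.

The peak of an instantaneous 1D plume sits at x = vt; there the Gaussian factor is 1 and C_max = M/(n_e·A·√(4πDt)), where n_e·A is the pore area the mass is dissolved in.
√(4πDt) = √(4π × 0.178 × 555) = 35.23 m, so C_max = 179/(0.30 × 78.7 × 35.23) = 0.215 kg/m³.

0.215 kg/m³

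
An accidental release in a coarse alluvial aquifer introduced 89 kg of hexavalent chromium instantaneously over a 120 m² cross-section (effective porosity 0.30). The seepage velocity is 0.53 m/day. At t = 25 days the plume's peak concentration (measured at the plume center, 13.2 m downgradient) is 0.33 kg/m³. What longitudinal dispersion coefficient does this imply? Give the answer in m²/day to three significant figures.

At the plume center C_max = M/(n_e·A·√(4πDt)), so D = M²/(4πt·(n_e·A·C_max)²).
n_e·A·C_max = 0.30 × 120 × 0.33 = 11.88 kg/m.
D = 89²/(4π × 25 × 11.88²) = 0.179 m²/day.

0.179 m²/day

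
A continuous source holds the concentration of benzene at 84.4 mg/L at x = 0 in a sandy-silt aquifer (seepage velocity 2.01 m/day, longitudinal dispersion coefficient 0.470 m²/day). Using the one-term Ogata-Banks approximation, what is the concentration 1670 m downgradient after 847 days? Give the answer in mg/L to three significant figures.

73.9 mg/L

For a continuous step input, C/C₀ ≈ ½·erfc((x−vt)/(2√(Dt))).
vt = 2.01 × 847 = 1702.47 m and 2√(Dt) = 2√(0.470 × 847) = 39.90 m.
Argument (x−vt)/(2√(Dt)) = (1670 − 1702.47)/39.90 = -0.8138; ½·erfc(-0.8138) = 0.8751.
C = 84.4 × 0.8751 = 73.9 mg/L.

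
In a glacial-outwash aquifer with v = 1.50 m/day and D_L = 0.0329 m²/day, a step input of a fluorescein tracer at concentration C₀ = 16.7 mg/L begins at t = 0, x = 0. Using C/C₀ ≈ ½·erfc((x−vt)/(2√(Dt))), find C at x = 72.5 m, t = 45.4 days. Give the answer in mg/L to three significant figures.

0.0911 mg/L

For a continuous step input, C/C₀ ≈ ½·erfc((x−vt)/(2√(Dt))).
vt = 1.50 × 45.4 = 68.1 m and 2√(Dt) = 2√(0.0329 × 45.4) = 2.444 m.
Argument (x−vt)/(2√(Dt)) = (72.5 − 68.1)/2.444 = 1.800; ½·erfc(1.800) = 0.005455.
C = 16.7 × 0.005455 = 0.0911 mg/L.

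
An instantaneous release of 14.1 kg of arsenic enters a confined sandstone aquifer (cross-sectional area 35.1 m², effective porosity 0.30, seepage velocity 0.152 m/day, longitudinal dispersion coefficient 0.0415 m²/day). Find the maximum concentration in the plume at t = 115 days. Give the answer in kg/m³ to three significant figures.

0.173 kg/m³

The peak of an instantaneous 1D plume sits at x = vt; there the Gaussian factor is 1 and C_max = M/(n_e·A·√(4πDt)), where n_e·A is the pore area the mass is dissolved in.
√(4πDt) = √(4π × 0.0415 × 115) = 7.744 m, so C_max = 14.1/(0.30 × 35.1 × 7.744) = 0.173 kg/m³.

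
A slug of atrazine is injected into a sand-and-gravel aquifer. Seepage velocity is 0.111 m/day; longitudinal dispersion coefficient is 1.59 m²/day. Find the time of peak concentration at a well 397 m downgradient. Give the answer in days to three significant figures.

For the 1D instantaneous-source solution, setting ∂C/∂t = 0 at fixed x gives v²t² + 2Dt − x² = 0, so t = (√(D² + v²x²) − D)/v².
√(D² + v²x²) = √(1.59² + 0.111² × 397²) = 44.10; v² = 0.012321.
t = (44.10 − 1.59)/0.012321 = 3450 days (vs. the pure-advection estimate x/v = 3580 d).

3450 days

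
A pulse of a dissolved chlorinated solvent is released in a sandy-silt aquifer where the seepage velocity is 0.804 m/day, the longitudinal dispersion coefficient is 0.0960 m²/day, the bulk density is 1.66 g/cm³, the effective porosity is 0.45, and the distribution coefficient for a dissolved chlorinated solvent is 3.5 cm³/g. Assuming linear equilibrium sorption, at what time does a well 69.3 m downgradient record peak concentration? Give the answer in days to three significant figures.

Retardation factor R = 1 + ρ_b·K_d/n = 1 + 1.66 × 3.5/0.45 = 13.91.
Sorption retards both mechanisms: v_R = v/R = 0.05780 m/day, D_R = D/R = 0.006902 m²/day.
Peak time from v_R²t² + 2D_R t − x² = 0: t = (√(D_R² + v_R²x²) − D_R)/v_R².
√(D_R² + v_R²x²) = √(0.006902² + 0.05780² × 69.3²) = 4.006; v_R² = 0.003341.
t = (4.006 − 0.006902)/0.003341 = 1200 days.

1200 days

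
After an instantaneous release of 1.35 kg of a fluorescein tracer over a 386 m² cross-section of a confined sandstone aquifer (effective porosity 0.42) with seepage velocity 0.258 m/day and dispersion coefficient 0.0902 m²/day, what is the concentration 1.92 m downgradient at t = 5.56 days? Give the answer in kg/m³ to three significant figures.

For an instantaneous plane source, C(x,t) = M/(n_e·A·√(4πDt)) · exp(−(x−vt)²/(4Dt)), with n_e·A the pore (flow) area.
Plume center vt = 0.258 × 5.56 = 1.43448 m, so the well at 1.92 m is 0.48552 m downgradient of the peak.
√(4πDt) = 2.510 m, giving peak height M/(n_e·A·√(4πDt)) = 1.35/(0.42 × 386 × 2.510) = 0.003318 kg/m³.
(x−vt)²/(4Dt) = (0.48552)²/(4 × 0.0902 × 5.56) = 0.1175; exp(−0.1175) = 0.8891.
C = 0.003318 × 0.8891 = 0.00295 kg/m³.

0.00295 kg/m³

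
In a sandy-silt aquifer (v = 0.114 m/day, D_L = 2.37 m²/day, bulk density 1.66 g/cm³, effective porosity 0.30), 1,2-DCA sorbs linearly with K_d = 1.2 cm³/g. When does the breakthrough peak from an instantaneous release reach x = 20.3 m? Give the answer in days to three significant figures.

Retardation factor R = 1 + ρ_b·K_d/n = 1 + 1.66 × 1.2/0.30 = 7.640.
Sorption retards both mechanisms: v_R = v/R = 0.01492 m/day, D_R = D/R = 0.3102 m²/day.
Peak time from v_R²t² + 2D_R t − x² = 0: t = (√(D_R² + v_R²x²) − D_R)/v_R².
√(D_R² + v_R²x²) = √(0.3102² + 0.01492² × 20.3²) = 0.4335; v_R² = 0.0002226.
t = (0.4335 − 0.3102)/0.0002226 = 554 days.

554 days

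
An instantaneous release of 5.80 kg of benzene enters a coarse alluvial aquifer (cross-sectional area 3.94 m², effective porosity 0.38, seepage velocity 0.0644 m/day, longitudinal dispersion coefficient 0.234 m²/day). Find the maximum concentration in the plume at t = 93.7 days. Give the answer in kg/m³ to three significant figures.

0.233 kg/m³

The peak of an instantaneous 1D plume sits at x = vt; there the Gaussian factor is 1 and C_max = M/(n_e·A·√(4πDt)), where n_e·A is the pore area the mass is dissolved in.
√(4πDt) = √(4π × 0.234 × 93.7) = 16.60 m, so C_max = 5.80/(0.38 × 3.94 × 16.60) = 0.233 kg/m³.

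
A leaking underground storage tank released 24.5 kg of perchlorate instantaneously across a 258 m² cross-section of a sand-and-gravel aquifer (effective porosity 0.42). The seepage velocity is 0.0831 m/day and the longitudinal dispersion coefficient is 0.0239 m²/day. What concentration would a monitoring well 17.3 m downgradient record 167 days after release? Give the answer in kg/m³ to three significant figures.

0.0153 kg/m³

For an instantaneous plane source, C(x,t) = M/(n_e·A·√(4πDt)) · exp(−(x−vt)²/(4Dt)), with n_e·A the pore (flow) area.
Plume center vt = 0.0831 × 167 = 13.8777 m, so the well at 17.3 m is 3.4223 m downgradient of the peak.
√(4πDt) = 7.082 m, giving peak height M/(n_e·A·√(4πDt)) = 24.5/(0.42 × 258 × 7.082) = 0.03193 kg/m³.
(x−vt)²/(4Dt) = (3.4223)²/(4 × 0.0239 × 167) = 0.7336; exp(−0.7336) = 0.4802.
C = 0.03193 × 0.4802 = 0.0153 kg/m³.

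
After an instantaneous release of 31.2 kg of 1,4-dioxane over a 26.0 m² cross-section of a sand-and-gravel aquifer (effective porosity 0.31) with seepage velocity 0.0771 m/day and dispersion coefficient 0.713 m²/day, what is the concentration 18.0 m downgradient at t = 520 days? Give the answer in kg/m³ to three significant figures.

0.0408 kg/m³

For an instantaneous plane source, C(x,t) = M/(n_e·A·√(4πDt)) · exp(−(x−vt)²/(4Dt)), with n_e·A the pore (flow) area.
Plume center vt = 0.0771 × 520 = 40.092 m, so the well at 18.0 m is 22.092 m upgradient of the peak.
√(4πDt) = 68.26 m, giving peak height M/(n_e·A·√(4πDt)) = 31.2/(0.31 × 26.0 × 68.26) = 0.05671 kg/m³.
(x−vt)²/(4Dt) = (-22.092)²/(4 × 0.713 × 520) = 0.3291; exp(−0.3291) = 0.7196.
C = 0.05671 × 0.7196 = 0.0408 kg/m³.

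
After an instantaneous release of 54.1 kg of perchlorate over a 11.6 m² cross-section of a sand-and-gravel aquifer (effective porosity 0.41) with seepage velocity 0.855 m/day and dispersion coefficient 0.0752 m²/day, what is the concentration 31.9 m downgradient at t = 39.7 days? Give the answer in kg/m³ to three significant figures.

For an instantaneous plane source, C(x,t) = M/(n_e·A·√(4πDt)) · exp(−(x−vt)²/(4Dt)), with n_e·A the pore (flow) area.
Plume center vt = 0.855 × 39.7 = 33.9435 m, so the well at 31.9 m is 2.0435 m upgradient of the peak.
√(4πDt) = 6.125 m, giving peak height M/(n_e·A·√(4πDt)) = 54.1/(0.41 × 11.6 × 6.125) = 1.857 kg/m³.
(x−vt)²/(4Dt) = (-2.0435)²/(4 × 0.0752 × 39.7) = 0.3497; exp(−0.3497) = 0.7049.
C = 1.857 × 0.7049 = 1.31 kg/m³.

1.31 kg/m³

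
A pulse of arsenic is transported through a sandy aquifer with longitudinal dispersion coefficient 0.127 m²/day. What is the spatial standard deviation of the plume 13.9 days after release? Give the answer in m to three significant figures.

1.88 m

Dispersive spreading gives a Gaussian with σ² = 2Dt; advection only shifts the center.
σ = √(2 × 0.127 × 13.9) = 1.88 m.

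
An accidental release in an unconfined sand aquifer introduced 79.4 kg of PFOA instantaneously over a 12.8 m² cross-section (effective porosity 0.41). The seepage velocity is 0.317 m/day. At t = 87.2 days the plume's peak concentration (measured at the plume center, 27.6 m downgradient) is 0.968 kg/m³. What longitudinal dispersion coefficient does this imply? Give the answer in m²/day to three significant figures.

At the plume center C_max = M/(n_e·A·√(4πDt)), so D = M²/(4πt·(n_e·A·C_max)²).
n_e·A·C_max = 0.41 × 12.8 × 0.968 = 5.080 kg/m.
D = 79.4²/(4π × 87.2 × 5.080²) = 0.223 m²/day.

0.223 m²/day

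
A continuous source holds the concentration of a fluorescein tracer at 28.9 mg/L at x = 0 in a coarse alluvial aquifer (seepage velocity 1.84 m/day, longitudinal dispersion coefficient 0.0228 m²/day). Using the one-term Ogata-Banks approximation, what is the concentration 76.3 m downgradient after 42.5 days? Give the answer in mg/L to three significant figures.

For a continuous step input, C/C₀ ≈ ½·erfc((x−vt)/(2√(Dt))).
vt = 1.84 × 42.5 = 78.2 m and 2√(Dt) = 2√(0.0228 × 42.5) = 1.969 m.
Argument (x−vt)/(2√(Dt)) = (76.3 − 78.2)/1.969 = -0.9650; ½·erfc(-0.9650) = 0.9138.
C = 28.9 × 0.9138 = 26.4 mg/L.

26.4 mg/L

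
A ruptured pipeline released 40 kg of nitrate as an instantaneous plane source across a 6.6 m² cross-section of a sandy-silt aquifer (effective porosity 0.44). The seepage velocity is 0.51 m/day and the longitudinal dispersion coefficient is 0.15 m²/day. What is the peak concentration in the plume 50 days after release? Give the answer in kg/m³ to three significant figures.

1.42 kg/m³

The peak of an instantaneous 1D plume sits at x = vt; there the Gaussian factor is 1 and C_max = M/(n_e·A·√(4πDt)), where n_e·A is the pore area the mass is dissolved in.
√(4πDt) = √(4π × 0.15 × 50) = 9.708 m, so C_max = 40/(0.44 × 6.6 × 9.708) = 1.42 kg/m³.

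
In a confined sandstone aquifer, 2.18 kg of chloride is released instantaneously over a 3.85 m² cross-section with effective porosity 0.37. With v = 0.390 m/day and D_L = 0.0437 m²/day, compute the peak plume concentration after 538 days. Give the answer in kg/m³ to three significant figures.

0.0890 kg/m³

The peak of an instantaneous 1D plume sits at x = vt; there the Gaussian factor is 1 and C_max = M/(n_e·A·√(4πDt)), where n_e·A is the pore area the mass is dissolved in.
√(4πDt) = √(4π × 0.0437 × 538) = 17.19 m, so C_max = 2.18/(0.37 × 3.85 × 17.19) = 0.0890 kg/m³.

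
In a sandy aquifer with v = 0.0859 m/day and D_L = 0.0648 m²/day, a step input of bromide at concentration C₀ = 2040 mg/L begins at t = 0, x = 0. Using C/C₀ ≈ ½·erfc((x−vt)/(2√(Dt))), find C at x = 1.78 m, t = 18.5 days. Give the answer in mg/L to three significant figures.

920 mg/L

For a continuous step input, C/C₀ ≈ ½·erfc((x−vt)/(2√(Dt))).
vt = 0.0859 × 18.5 = 1.58915 m and 2√(Dt) = 2√(0.0648 × 18.5) = 2.190 m.
Argument (x−vt)/(2√(Dt)) = (1.78 − 1.58915)/2.190 = 0.08715; ½·erfc(0.08715) = 0.4510.
C = 2040 × 0.4510 = 920 mg/L.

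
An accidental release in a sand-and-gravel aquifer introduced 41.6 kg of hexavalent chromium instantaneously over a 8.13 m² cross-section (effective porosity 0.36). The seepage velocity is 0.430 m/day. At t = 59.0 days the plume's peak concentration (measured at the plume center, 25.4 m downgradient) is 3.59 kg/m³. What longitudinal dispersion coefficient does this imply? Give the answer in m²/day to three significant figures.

At the plume center C_max = M/(n_e·A·√(4πDt)), so D = M²/(4πt·(n_e·A·C_max)²).
n_e·A·C_max = 0.36 × 8.13 × 3.59 = 10.51 kg/m.
D = 41.6²/(4π × 59.0 × 10.51²) = 0.0211 m²/day.

0.0211 m²/day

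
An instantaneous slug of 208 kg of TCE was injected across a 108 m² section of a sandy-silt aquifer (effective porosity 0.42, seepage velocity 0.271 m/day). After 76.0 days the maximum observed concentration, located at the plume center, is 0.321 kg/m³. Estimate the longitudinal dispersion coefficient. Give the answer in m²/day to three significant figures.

At the plume center C_max = M/(n_e·A·√(4πDt)), so D = M²/(4πt·(n_e·A·C_max)²).
n_e·A·C_max = 0.42 × 108 × 0.321 = 14.56 kg/m.
D = 208²/(4π × 76.0 × 14.56²) = 0.214 m²/day.

0.214 m²/day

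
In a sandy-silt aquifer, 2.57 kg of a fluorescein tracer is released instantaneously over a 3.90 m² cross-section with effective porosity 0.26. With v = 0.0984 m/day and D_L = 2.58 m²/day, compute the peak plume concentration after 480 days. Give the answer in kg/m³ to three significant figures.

The peak of an instantaneous 1D plume sits at x = vt; there the Gaussian factor is 1 and C_max = M/(n_e·A·√(4πDt)), where n_e·A is the pore area the mass is dissolved in.
√(4πDt) = √(4π × 2.58 × 480) = 124.7 m, so C_max = 2.57/(0.26 × 3.90 × 124.7) = 0.0203 kg/m³.

0.0203 kg/m³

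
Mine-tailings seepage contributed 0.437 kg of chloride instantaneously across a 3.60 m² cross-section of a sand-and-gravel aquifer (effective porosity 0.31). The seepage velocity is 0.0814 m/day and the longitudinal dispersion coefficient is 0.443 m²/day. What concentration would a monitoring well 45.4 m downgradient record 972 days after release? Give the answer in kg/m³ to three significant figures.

0.00275 kg/m³

For an instantaneous plane source, C(x,t) = M/(n_e·A·√(4πDt)) · exp(−(x−vt)²/(4Dt)), with n_e·A the pore (flow) area.
Plume center vt = 0.0814 × 972 = 79.1208 m, so the well at 45.4 m is 33.7208 m upgradient of the peak.
√(4πDt) = 73.56 m, giving peak height M/(n_e·A·√(4πDt)) = 0.437/(0.31 × 3.60 × 73.56) = 0.005323 kg/m³.
(x−vt)²/(4Dt) = (-33.7208)²/(4 × 0.443 × 972) = 0.6602; exp(−0.6602) = 0.5167.
C = 0.005323 × 0.5167 = 0.00275 kg/m³.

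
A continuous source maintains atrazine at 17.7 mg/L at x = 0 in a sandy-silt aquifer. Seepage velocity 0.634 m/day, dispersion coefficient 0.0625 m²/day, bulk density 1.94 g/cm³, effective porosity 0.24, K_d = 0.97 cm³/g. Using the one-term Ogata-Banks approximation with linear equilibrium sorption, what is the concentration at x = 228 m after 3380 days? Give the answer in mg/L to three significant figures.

17.4 mg/L

Retardation factor R = 1 + ρ_b·K_d/n = 1 + 1.94 × 0.97/0.24 = 8.841.
Sorption retards both mechanisms: v_R = v/R = 0.07171 m/day, D_R = D/R = 0.007069 m²/day.
v_R·t = 0.07171 × 3380 = 242.3798 m; 2√(D_R t) = 9.776 m; argument = (228 − 242.3798)/9.776 = -1.471.
C = C₀ × ½·erfc(-1.471) = 17.7 × 0.9813 = 17.4 mg/L.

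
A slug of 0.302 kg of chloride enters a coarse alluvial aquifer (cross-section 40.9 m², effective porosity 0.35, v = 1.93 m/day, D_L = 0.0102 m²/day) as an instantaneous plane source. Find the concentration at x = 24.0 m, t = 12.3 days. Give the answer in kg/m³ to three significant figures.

For an instantaneous plane source, C(x,t) = M/(n_e·A·√(4πDt)) · exp(−(x−vt)²/(4Dt)), with n_e·A the pore (flow) area.
Plume center vt = 1.93 × 12.3 = 23.739 m, so the well at 24.0 m is 0.261 m downgradient of the peak.
√(4πDt) = 1.256 m, giving peak height M/(n_e·A·√(4πDt)) = 0.302/(0.35 × 40.9 × 1.256) = 0.01680 kg/m³.
(x−vt)²/(4Dt) = (0.261)²/(4 × 0.0102 × 12.3) = 0.1357; exp(−0.1357) = 0.8731.
C = 0.01680 × 0.8731 = 0.0147 kg/m³.

0.0147 kg/m³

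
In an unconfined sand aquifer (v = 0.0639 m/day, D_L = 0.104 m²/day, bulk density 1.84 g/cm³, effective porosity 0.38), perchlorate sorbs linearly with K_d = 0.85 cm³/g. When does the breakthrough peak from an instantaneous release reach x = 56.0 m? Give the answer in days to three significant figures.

4350 days

Retardation factor R = 1 + ρ_b·K_d/n = 1 + 1.84 × 0.85/0.38 = 5.116.
Sorption retards both mechanisms: v_R = v/R = 0.01249 m/day, D_R = D/R = 0.02033 m²/day.
Peak time from v_R²t² + 2D_R t − x² = 0: t = (√(D_R² + v_R²x²) − D_R)/v_R².
√(D_R² + v_R²x²) = √(0.02033² + 0.01249² × 56.0²) = 0.6997; v_R² = 0.0001560.
t = (0.6997 − 0.02033)/0.0001560 = 4350 days.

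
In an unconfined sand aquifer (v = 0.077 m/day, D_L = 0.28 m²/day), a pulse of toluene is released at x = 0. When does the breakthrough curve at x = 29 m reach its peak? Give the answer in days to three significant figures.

For the 1D instantaneous-source solution, setting ∂C/∂t = 0 at fixed x gives v²t² + 2Dt − x² = 0, so t = (√(D² + v²x²) − D)/v².
√(D² + v²x²) = √(0.28² + 0.077² × 29²) = 2.250; v² = 0.005929.
t = (2.250 − 0.28)/0.005929 = 332 days (vs. the pure-advection estimate x/v = 377 d).

332 days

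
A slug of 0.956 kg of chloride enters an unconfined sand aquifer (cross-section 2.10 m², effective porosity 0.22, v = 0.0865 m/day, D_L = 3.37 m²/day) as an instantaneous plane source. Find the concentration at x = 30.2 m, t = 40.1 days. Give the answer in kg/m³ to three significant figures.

0.0134 kg/m³

For an instantaneous plane source, C(x,t) = M/(n_e·A·√(4πDt)) · exp(−(x−vt)²/(4Dt)), with n_e·A the pore (flow) area.
Plume center vt = 0.0865 × 40.1 = 3.46865 m, so the well at 30.2 m is 26.73135 m downgradient of the peak.
√(4πDt) = 41.21 m, giving peak height M/(n_e·A·√(4πDt)) = 0.956/(0.22 × 2.10 × 41.21) = 0.05021 kg/m³.
(x−vt)²/(4Dt) = (26.73135)²/(4 × 3.37 × 40.1) = 1.322; exp(−1.322) = 0.2666.
C = 0.05021 × 0.2666 = 0.0134 kg/m³.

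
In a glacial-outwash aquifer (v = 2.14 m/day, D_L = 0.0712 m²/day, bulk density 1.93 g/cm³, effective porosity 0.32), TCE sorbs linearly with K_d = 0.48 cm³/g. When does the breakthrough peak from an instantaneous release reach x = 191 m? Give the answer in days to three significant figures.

348 days

Retardation factor R = 1 + ρ_b·K_d/n = 1 + 1.93 × 0.48/0.32 = 3.895.
Sorption retards both mechanisms: v_R = v/R = 0.5494 m/day, D_R = D/R = 0.01828 m²/day.
Peak time from v_R²t² + 2D_R t − x² = 0: t = (√(D_R² + v_R²x²) − D_R)/v_R².
√(D_R² + v_R²x²) = √(0.01828² + 0.5494² × 191²) = 104.9; v_R² = 0.3018.
t = (104.9 − 0.01828)/0.3018 = 348 days.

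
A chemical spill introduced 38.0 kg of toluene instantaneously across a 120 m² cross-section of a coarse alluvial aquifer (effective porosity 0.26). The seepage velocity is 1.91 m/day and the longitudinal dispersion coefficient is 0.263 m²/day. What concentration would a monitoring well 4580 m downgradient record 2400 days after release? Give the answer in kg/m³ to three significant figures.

0.0136 kg/m³

For an instantaneous plane source, C(x,t) = M/(n_e·A·√(4πDt)) · exp(−(x−vt)²/(4Dt)), with n_e·A the pore (flow) area.
Plume center vt = 1.91 × 2400 = 4584 m, so the well at 4580 m is 4 m upgradient of the peak.
√(4πDt) = 89.06 m, giving peak height M/(n_e·A·√(4πDt)) = 38.0/(0.26 × 120 × 89.06) = 0.01368 kg/m³.
(x−vt)²/(4Dt) = (-4)²/(4 × 0.263 × 2400) = 0.006337; exp(−0.006337) = 0.9937.
C = 0.01368 × 0.9937 = 0.0136 kg/m³.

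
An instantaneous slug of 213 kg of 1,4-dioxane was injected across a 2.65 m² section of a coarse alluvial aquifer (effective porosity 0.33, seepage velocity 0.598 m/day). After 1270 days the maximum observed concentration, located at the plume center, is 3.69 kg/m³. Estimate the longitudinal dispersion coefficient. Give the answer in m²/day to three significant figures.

0.273 m²/day

At the plume center C_max = M/(n_e·A·√(4πDt)), so D = M²/(4πt·(n_e·A·C_max)²).
n_e·A·C_max = 0.33 × 2.65 × 3.69 = 3.227 kg/m.
D = 213²/(4π × 1270 × 3.227²) = 0.273 m²/day.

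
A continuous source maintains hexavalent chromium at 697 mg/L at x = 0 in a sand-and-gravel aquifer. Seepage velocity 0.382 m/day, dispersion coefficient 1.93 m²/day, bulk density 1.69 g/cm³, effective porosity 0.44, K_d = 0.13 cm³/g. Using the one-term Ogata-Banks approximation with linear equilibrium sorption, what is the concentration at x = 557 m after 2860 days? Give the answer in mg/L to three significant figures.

Retardation factor R = 1 + ρ_b·K_d/n = 1 + 1.69 × 0.13/0.44 = 1.499.
Sorption retards both mechanisms: v_R = v/R = 0.2548 m/day, D_R = D/R = 1.288 m²/day.
v_R·t = 0.2548 × 2860 = 728.728 m; 2√(D_R t) = 121.4 m; argument = (557 − 728.728)/121.4 = -1.415.
C = C₀ × ½·erfc(-1.415) = 697 × 0.9773 = 681 mg/L.

681 mg/L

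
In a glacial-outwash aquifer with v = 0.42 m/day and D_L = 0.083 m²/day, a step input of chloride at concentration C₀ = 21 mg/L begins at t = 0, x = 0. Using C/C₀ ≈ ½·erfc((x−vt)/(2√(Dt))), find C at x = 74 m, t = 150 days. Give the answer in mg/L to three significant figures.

0.289 mg/L

For a continuous step input, C/C₀ ≈ ½·erfc((x−vt)/(2√(Dt))).
vt = 0.42 × 150 = 63 m and 2√(Dt) = 2√(0.083 × 150) = 7.057 m.
Argument (x−vt)/(2√(Dt)) = (74 − 63)/7.057 = 1.559; ½·erfc(1.559) = 0.01374.
C = 21 × 0.01374 = 0.289 mg/L.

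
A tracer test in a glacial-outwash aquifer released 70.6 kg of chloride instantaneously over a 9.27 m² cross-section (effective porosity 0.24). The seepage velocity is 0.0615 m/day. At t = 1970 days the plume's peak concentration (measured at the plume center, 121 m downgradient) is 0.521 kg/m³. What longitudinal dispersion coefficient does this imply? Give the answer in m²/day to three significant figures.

At the plume center C_max = M/(n_e·A·√(4πDt)), so D = M²/(4πt·(n_e·A·C_max)²).
n_e·A·C_max = 0.24 × 9.27 × 0.521 = 1.159 kg/m.
D = 70.6²/(4π × 1970 × 1.159²) = 0.150 m²/day.

0.150 m²/day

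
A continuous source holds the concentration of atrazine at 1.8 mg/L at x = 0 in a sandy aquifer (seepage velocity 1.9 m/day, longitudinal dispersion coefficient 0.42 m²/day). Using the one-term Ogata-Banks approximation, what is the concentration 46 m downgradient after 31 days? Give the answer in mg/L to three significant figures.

For a continuous step input, C/C₀ ≈ ½·erfc((x−vt)/(2√(Dt))).
vt = 1.9 × 31 = 58.9 m and 2√(Dt) = 2√(0.42 × 31) = 7.217 m.
Argument (x−vt)/(2√(Dt)) = (46 − 58.9)/7.217 = -1.787; ½·erfc(-1.787) = 0.9943.
C = 1.8 × 0.9943 = 1.79 mg/L.

1.79 mg/L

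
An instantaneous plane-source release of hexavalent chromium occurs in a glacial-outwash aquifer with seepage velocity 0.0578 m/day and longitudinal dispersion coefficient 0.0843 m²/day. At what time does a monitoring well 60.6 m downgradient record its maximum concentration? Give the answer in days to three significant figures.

1020 days

For the 1D instantaneous-source solution, setting ∂C/∂t = 0 at fixed x gives v²t² + 2Dt − x² = 0, so t = (√(D² + v²x²) − D)/v².
√(D² + v²x²) = √(0.0843² + 0.0578² × 60.6²) = 3.504; v² = 0.00334084.
t = (3.504 − 0.0843)/0.00334084 = 1020 days (vs. the pure-advection estimate x/v = 1050 d).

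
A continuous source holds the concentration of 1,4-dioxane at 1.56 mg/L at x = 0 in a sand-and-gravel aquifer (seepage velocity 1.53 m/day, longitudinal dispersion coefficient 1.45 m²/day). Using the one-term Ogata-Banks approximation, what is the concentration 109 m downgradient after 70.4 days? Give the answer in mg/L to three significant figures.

0.724 mg/L

For a continuous step input, C/C₀ ≈ ½·erfc((x−vt)/(2√(Dt))).
vt = 1.53 × 70.4 = 107.712 m and 2√(Dt) = 2√(1.45 × 70.4) = 20.21 m.
Argument (x−vt)/(2√(Dt)) = (109 − 107.712)/20.21 = 0.06373; ½·erfc(0.06373) = 0.4641.
C = 1.56 × 0.4641 = 0.724 mg/L.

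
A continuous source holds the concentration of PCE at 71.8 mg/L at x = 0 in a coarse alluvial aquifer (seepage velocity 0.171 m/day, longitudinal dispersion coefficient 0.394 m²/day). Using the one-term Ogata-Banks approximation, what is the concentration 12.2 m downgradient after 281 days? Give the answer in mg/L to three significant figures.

For a continuous step input, C/C₀ ≈ ½·erfc((x−vt)/(2√(Dt))).
vt = 0.171 × 281 = 48.051 m and 2√(Dt) = 2√(0.394 × 281) = 21.04 m.
Argument (x−vt)/(2√(Dt)) = (12.2 − 48.051)/21.04 = -1.704; ½·erfc(-1.704) = 0.9920.
C = 71.8 × 0.9920 = 71.2 mg/L.

71.2 mg/L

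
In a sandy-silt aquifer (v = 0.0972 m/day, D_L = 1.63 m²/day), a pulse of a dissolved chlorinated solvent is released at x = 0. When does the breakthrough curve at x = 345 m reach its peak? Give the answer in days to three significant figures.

3380 days

For the 1D instantaneous-source solution, setting ∂C/∂t = 0 at fixed x gives v²t² + 2Dt − x² = 0, so t = (√(D² + v²x²) − D)/v².
√(D² + v²x²) = √(1.63² + 0.0972² × 345²) = 33.57; v² = 0.00944784.
t = (33.57 − 1.63)/0.00944784 = 3380 days (vs. the pure-advection estimate x/v = 3550 d).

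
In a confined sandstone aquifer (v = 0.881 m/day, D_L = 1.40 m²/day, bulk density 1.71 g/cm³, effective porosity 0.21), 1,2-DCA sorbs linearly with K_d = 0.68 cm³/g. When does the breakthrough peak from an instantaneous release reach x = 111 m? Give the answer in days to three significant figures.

812 days

Retardation factor R = 1 + ρ_b·K_d/n = 1 + 1.71 × 0.68/0.21 = 6.537.
Sorption retards both mechanisms: v_R = v/R = 0.1348 m/day, D_R = D/R = 0.2142 m²/day.
Peak time from v_R²t² + 2D_R t − x² = 0: t = (√(D_R² + v_R²x²) − D_R)/v_R².
√(D_R² + v_R²x²) = √(0.2142² + 0.1348² × 111²) = 14.96; v_R² = 0.01817.
t = (14.96 − 0.2142)/0.01817 = 812 days.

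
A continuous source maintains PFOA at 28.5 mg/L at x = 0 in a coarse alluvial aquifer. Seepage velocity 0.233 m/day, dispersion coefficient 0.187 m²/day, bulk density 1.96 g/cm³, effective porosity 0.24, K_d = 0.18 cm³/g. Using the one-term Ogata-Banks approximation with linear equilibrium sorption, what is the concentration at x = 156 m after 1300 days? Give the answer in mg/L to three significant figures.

0.248 mg/L

Retardation factor R = 1 + ρ_b·K_d/n = 1 + 1.96 × 0.18/0.24 = 2.470.
Sorption retards both mechanisms: v_R = v/R = 0.09433 m/day, D_R = D/R = 0.07571 m²/day.
v_R·t = 0.09433 × 1300 = 122.629 m; 2√(D_R t) = 19.84 m; argument = (156 − 122.629)/19.84 = 1.682.
C = C₀ × ½·erfc(1.682) = 28.5 × 0.008687 = 0.248 mg/L.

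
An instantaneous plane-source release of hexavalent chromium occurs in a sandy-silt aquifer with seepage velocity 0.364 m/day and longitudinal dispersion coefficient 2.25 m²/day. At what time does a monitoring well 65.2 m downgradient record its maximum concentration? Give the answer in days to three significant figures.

For the 1D instantaneous-source solution, setting ∂C/∂t = 0 at fixed x gives v²t² + 2Dt − x² = 0, so t = (√(D² + v²x²) − D)/v².
√(D² + v²x²) = √(2.25² + 0.364² × 65.2²) = 23.84; v² = 0.132496.
t = (23.84 − 2.25)/0.132496 = 163 days (vs. the pure-advection estimate x/v = 179 d).

163 days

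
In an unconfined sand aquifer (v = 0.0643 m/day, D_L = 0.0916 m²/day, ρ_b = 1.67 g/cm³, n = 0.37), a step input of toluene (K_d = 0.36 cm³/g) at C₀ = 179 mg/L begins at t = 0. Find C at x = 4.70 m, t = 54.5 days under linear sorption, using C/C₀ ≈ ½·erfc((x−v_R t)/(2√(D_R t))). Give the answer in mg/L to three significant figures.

7.56 mg/L

Retardation factor R = 1 + ρ_b·K_d/n = 1 + 1.67 × 0.36/0.37 = 2.625.
Sorption retards both mechanisms: v_R = v/R = 0.02450 m/day, D_R = D/R = 0.03490 m²/day.
v_R·t = 0.02450 × 54.5 = 1.33525 m; 2√(D_R t) = 2.758 m; argument = (4.70 − 1.33525)/2.758 = 1.220.
C = C₀ × ½·erfc(1.220) = 179 × 0.04223 = 7.56 mg/L.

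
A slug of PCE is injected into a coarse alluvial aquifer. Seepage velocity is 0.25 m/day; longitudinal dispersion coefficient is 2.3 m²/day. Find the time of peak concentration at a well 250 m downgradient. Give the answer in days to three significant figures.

964 days

For the 1D instantaneous-source solution, setting ∂C/∂t = 0 at fixed x gives v²t² + 2Dt − x² = 0, so t = (√(D² + v²x²) − D)/v².
√(D² + v²x²) = √(2.3² + 0.25² × 250²) = 62.54; v² = 0.0625.
t = (62.54 − 2.3)/0.0625 = 964 days (vs. the pure-advection estimate x/v = 1000 d).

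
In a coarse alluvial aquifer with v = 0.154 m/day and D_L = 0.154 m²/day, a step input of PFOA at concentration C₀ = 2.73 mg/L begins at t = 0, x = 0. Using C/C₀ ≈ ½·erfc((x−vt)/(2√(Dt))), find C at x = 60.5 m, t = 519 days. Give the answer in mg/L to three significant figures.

For a continuous step input, C/C₀ ≈ ½·erfc((x−vt)/(2√(Dt))).
vt = 0.154 × 519 = 79.926 m and 2√(Dt) = 2√(0.154 × 519) = 17.88 m.
Argument (x−vt)/(2√(Dt)) = (60.5 − 79.926)/17.88 = -1.086; ½·erfc(-1.086) = 0.9377.
C = 2.73 × 0.9377 = 2.56 mg/L.

2.56 mg/L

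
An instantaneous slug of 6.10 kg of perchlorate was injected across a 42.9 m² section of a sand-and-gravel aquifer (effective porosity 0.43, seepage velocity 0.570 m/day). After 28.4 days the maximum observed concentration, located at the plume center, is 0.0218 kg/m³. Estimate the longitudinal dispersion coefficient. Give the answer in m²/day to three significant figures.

0.645 m²/day

At the plume center C_max = M/(n_e·A·√(4πDt)), so D = M²/(4πt·(n_e·A·C_max)²).
n_e·A·C_max = 0.43 × 42.9 × 0.0218 = 0.4021 kg/m.
D = 6.10²/(4π × 28.4 × 0.4021²) = 0.645 m²/day.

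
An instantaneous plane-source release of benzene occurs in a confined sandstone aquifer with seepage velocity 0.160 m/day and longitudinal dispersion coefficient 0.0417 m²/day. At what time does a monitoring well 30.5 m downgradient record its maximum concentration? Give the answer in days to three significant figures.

For the 1D instantaneous-source solution, setting ∂C/∂t = 0 at fixed x gives v²t² + 2Dt − x² = 0, so t = (√(D² + v²x²) − D)/v².
√(D² + v²x²) = √(0.0417² + 0.160² × 30.5²) = 4.880; v² = 0.0256.
t = (4.880 − 0.0417)/0.0256 = 189 days (vs. the pure-advection estimate x/v = 191 d).

189 days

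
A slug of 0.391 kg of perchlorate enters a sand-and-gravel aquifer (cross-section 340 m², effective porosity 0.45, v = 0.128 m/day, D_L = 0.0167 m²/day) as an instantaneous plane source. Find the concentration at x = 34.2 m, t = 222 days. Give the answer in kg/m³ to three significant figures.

For an instantaneous plane source, C(x,t) = M/(n_e·A·√(4πDt)) · exp(−(x−vt)²/(4Dt)), with n_e·A the pore (flow) area.
Plume center vt = 0.128 × 222 = 28.416 m, so the well at 34.2 m is 5.784 m downgradient of the peak.
√(4πDt) = 6.826 m, giving peak height M/(n_e·A·√(4πDt)) = 0.391/(0.45 × 340 × 6.826) = 0.0003744 kg/m³.
(x−vt)²/(4Dt) = (5.784)²/(4 × 0.0167 × 222) = 2.256; exp(−2.256) = 0.1048.
C = 0.0003744 × 0.1048 = 3.92e-05 kg/m³.

3.92e-05 kg/m³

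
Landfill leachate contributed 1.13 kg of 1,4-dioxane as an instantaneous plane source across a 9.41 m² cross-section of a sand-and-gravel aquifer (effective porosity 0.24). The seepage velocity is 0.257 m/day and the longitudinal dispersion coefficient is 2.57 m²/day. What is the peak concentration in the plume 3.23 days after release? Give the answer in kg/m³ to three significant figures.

The peak of an instantaneous 1D plume sits at x = vt; there the Gaussian factor is 1 and C_max = M/(n_e·A·√(4πDt)), where n_e·A is the pore area the mass is dissolved in.
√(4πDt) = √(4π × 2.57 × 3.23) = 10.21 m, so C_max = 1.13/(0.24 × 9.41 × 10.21) = 0.0490 kg/m³.

0.0490 kg/m³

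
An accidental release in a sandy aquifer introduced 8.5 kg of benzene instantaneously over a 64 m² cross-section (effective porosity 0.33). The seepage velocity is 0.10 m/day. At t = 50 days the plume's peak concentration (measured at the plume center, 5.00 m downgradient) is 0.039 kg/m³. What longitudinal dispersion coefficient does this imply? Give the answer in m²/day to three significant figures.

0.169 m²/day

At the plume center C_max = M/(n_e·A·√(4πDt)), so D = M²/(4πt·(n_e·A·C_max)²).
n_e·A·C_max = 0.33 × 64 × 0.039 = 0.8237 kg/m.
D = 8.5²/(4π × 50 × 0.8237²) = 0.169 m²/day.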